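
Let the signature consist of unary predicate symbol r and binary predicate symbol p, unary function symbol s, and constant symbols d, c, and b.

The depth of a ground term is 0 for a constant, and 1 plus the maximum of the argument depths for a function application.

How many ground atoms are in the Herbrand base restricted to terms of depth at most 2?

90

First count ground terms of depth ≤ 2.
Let N_k count ground terms of depth at most k. Each non-constant term of depth ≤ k is some function symbol applied to depth-≤(k−1) arguments, giving N_k = 3 + N_{k-1}.
N_0 = 3
N_1 = 3 + 3 = 6
N_2 = 3 + 6 = 9
So |H| = 9.
A ground atom is a predicate applied to a tuple of terms from H, so the count is the sum over predicates of |H|^arity:
  r: 9;  p: 9^2 = 81
Total ground atoms: 9 + 81 = 90.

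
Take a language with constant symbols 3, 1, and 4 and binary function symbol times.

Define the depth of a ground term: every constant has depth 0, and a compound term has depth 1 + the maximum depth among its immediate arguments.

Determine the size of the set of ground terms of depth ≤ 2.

Let N_k count ground terms of depth at most k. Each non-constant term of depth ≤ k is some function symbol applied to depth-≤(k−1) arguments, giving N_k = 3 + N_{k-1}^2.
N_0 = 3
N_1 = 3 + 3^2 = 12
N_2 = 3 + 12^2 = 147

147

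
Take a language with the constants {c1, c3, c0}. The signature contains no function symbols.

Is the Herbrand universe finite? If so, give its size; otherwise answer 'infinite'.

There are no function symbols, so every ground term is one of the 3 constants.
The Herbrand universe is {c1, c3, c0}, which is finite with 3 elements.

3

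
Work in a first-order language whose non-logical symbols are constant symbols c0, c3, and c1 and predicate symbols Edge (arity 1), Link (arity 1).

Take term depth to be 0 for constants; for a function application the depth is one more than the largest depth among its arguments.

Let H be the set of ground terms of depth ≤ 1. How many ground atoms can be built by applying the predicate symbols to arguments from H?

6

First count ground terms of depth ≤ 1.
With no function symbols every ground term is a constant, so there are exactly 3 ground terms at every depth bound.
N_0 = 3
N_1 = 3
So |H| = 3.
Each predicate of arity r yields |H|^r ground atoms (one per choice of an r-tuple from H):
  Edge: 3;  Link: 3
Total ground atoms: 3 + 3 = 6.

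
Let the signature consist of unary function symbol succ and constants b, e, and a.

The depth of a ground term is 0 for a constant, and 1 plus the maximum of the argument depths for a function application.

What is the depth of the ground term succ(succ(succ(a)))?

depth(succ(a)) = 1 + depth(a) = 1 + 0 = 1
depth(succ(succ(a))) = 1 + depth(succ(a)) = 1 + 1 = 2
depth(succ(succ(succ(a)))) = 1 + depth(succ(succ(a))) = 1 + 2 = 3

3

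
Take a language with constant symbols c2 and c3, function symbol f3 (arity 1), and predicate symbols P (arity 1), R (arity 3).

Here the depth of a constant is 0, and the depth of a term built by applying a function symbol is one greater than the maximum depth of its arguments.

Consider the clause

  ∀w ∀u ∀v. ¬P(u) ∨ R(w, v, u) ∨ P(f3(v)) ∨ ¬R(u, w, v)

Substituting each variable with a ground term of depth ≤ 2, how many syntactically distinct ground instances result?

216

Ground terms of depth ≤ 2:
  If N_k denotes the number of depth-≤k ground terms, the 2 constants give N_0 = 2, and each function symbol of arity r contributes N_{k-1}^r new terms at level k: N_k = 2 + N_{k-1}.
  N_0 = 2
  N_1 = 2 + 2 = 4
  N_2 = 2 + 4 = 6
So there are 6 ground terms available for substitution.
There are 3 variables to instantiate (w, u, v), each occurring in at least one literal, so different choices give different ground instances.
Number of ground instances = 6^3 = 216.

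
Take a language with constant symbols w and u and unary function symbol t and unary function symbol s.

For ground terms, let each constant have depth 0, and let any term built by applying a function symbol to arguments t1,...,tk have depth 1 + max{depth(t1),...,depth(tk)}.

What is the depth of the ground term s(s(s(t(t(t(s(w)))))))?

depth(s(w)) = 1 + depth(w) = 1 + 0 = 1
depth(t(s(w))) = 1 + depth(s(w)) = 1 + 1 = 2
depth(t(t(s(w)))) = 1 + depth(t(s(w))) = 1 + 2 = 3
depth(t(t(t(s(w))))) = 1 + depth(t(t(s(w)))) = 1 + 3 = 4
depth(s(t(t(t(s(w)))))) = 1 + depth(t(t(t(s(w))))) = 1 + 4 = 5
depth(s(s(t(t(t(s(w))))))) = 1 + depth(s(t(t(t(s(w)))))) = 1 + 5 = 6
depth(s(s(s(t(t(t(s(w)))))))) = 1 + depth(s(s(t(t(t(s(w))))))) = 1 + 6 = 7

7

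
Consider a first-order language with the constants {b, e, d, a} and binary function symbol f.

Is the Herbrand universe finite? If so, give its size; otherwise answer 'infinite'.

The signature has at least one function symbol (f, arity 2) and at least one constant (b).
Iterating f gives infinitely many distinct ground terms: b, f(b, b), f(f(b, b), f(b, b)), ...
So the Herbrand universe is infinite.

infinite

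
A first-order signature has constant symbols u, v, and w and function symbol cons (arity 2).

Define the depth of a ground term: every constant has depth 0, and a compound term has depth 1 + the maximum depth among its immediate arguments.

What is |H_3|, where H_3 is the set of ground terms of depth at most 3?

21612

Count level by level. With function symbols cons/2, the terms of depth ≤ k are the 3 constants together with each function applied to depth-≤(k−1) tuples, so N_k = 3 + N_{k-1}^2.
N_0 = 3
N_1 = 3 + 3^2 = 12
N_2 = 3 + 12^2 = 147
N_3 = 3 + 147^2 = 21612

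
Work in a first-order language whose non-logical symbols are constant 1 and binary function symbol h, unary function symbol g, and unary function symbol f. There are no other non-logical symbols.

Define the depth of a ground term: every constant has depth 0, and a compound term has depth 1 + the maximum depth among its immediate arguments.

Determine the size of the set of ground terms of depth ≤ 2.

If N_k denotes the number of depth-≤k ground terms, the 1 constant gives N_0 = 1, and each function symbol of arity r contributes N_{k-1}^r new terms at level k: N_k = 1 + N_{k-1}^2 + N_{k-1} + N_{k-1}.
N_0 = 1
N_1 = 1 + 1^2 + 1 + 1 = 4
N_2 = 1 + 4^2 + 4 + 4 = 25

25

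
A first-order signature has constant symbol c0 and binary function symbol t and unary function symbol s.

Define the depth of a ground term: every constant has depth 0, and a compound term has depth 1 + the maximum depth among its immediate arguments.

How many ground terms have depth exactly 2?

10

Count level by level. With function symbols t/2, s/1, the terms of depth ≤ k are the 1 constant together with each function applied to depth-≤(k−1) tuples, so N_k = 1 + N_{k-1}^2 + N_{k-1}.
N_0 = 1
N_1 = 1 + 1^2 + 1 = 3
N_2 = 1 + 3^2 + 3 = 13
Terms of depth exactly 2: N_2 − N_1 = 13 − 3 = 10.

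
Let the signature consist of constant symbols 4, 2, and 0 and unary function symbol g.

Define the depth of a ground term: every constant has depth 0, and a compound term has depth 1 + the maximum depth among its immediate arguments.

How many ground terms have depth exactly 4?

3

Let N_k count ground terms of depth at most k. Each non-constant term of depth ≤ k is some function symbol applied to depth-≤(k−1) arguments, giving N_k = 3 + N_{k-1}.
N_0 = 3
N_1 = 3 + 3 = 6
N_2 = 3 + 6 = 9
N_3 = 3 + 9 = 12
N_4 = 3 + 12 = 15
Terms of depth exactly 4: N_4 − N_3 = 15 − 12 = 3.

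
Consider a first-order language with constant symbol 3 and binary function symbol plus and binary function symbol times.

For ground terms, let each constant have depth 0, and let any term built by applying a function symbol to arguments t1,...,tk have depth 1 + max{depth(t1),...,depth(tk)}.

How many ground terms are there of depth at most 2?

If N_k denotes the number of depth-≤k ground terms, the 1 constant gives N_0 = 1, and each function symbol of arity r contributes N_{k-1}^r new terms at level k: N_k = 1 + N_{k-1}^2 + N_{k-1}^2.
N_0 = 1
N_1 = 1 + 1^2 + 1^2 = 3
N_2 = 1 + 3^2 + 3^2 = 19

19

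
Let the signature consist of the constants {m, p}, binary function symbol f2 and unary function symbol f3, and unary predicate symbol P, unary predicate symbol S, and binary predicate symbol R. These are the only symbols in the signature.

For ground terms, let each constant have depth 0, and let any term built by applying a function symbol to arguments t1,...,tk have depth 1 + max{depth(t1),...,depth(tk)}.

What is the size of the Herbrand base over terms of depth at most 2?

First count ground terms of depth ≤ 2.
Let N_k count ground terms of depth at most k. Each non-constant term of depth ≤ k is some function symbol applied to depth-≤(k−1) arguments, giving N_k = 2 + N_{k-1}^2 + N_{k-1}.
N_0 = 2
N_1 = 2 + 2^2 + 2 = 8
N_2 = 2 + 8^2 + 8 = 74
So |H| = 74.
A ground atom is a predicate applied to a tuple of terms from H, so the count is the sum over predicates of |H|^arity:
  P: 74;  S: 74;  R: 74^2 = 5476
Total ground atoms: 74 + 74 + 5476 = 5624.

5624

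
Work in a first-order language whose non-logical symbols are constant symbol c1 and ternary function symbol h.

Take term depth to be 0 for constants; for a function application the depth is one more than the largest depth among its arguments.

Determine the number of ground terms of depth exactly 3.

721

Write N_k for the number of ground terms of depth ≤ k. A term of depth ≤ k is either a constant or a function symbol applied to arguments of depth ≤ k−1, so N_k = 1 + N_{k-1}^3.
N_0 = 1
N_1 = 1 + 1^3 = 2
N_2 = 1 + 2^3 = 9
N_3 = 1 + 9^3 = 730
Terms of depth exactly 3: N_3 − N_2 = 730 − 9 = 721.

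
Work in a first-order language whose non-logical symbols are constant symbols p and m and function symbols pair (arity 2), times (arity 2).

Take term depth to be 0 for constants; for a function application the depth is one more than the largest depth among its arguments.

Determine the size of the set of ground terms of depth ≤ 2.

If N_k denotes the number of depth-≤k ground terms, the 2 constants give N_0 = 2, and each function symbol of arity r contributes N_{k-1}^r new terms at level k: N_k = 2 + N_{k-1}^2 + N_{k-1}^2.
N_0 = 2
N_1 = 2 + 2^2 + 2^2 = 10
N_2 = 2 + 10^2 + 10^2 = 202

202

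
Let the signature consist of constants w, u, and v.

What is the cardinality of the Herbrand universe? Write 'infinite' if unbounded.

There are no function symbols, so every ground term is one of the 3 constants.
The Herbrand universe is {w, u, v}, which is finite with 3 elements.

3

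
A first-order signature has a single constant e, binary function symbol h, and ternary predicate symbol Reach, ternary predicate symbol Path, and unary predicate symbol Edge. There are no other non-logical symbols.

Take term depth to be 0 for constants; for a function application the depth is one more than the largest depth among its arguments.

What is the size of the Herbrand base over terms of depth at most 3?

First count ground terms of depth ≤ 3.
Let N_k count ground terms of depth at most k. Each non-constant term of depth ≤ k is some function symbol applied to depth-≤(k−1) arguments, giving N_k = 1 + N_{k-1}^2.
N_0 = 1
N_1 = 1 + 1^2 = 2
N_2 = 1 + 2^2 = 5
N_3 = 1 + 5^2 = 26
So |H| = 26.
A ground atom is a predicate applied to a tuple of terms from H, so the count is the sum over predicates of |H|^arity:
  Reach: 26^3 = 17576;  Path: 26^3 = 17576;  Edge: 26
Total ground atoms: 17576 + 17576 + 26 = 35178.

35178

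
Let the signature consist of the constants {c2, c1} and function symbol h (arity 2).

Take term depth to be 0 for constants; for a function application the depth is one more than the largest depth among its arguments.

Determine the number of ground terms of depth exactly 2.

32

Let N_k = |{terms of depth ≤ k}|. Then N_0 = 2 and N_k = 2 + N_{k-1}^2 for k ≥ 1 (one summand per function symbol, arity giving the exponent).
N_0 = 2
N_1 = 2 + 2^2 = 6
N_2 = 2 + 6^2 = 38
Terms of depth exactly 2: N_2 − N_1 = 38 − 6 = 32.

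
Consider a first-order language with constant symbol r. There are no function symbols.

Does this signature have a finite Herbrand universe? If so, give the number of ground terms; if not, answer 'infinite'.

1

There are no function symbols, so the only ground term is the single constant.
The Herbrand universe is {r}, finite with 1 element.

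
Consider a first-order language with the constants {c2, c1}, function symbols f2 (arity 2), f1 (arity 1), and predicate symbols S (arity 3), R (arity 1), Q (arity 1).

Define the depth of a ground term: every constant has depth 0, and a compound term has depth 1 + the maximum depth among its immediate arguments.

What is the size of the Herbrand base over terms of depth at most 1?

First count ground terms of depth ≤ 1.
Let N_k = |{terms of depth ≤ k}|. Then N_0 = 2 and N_k = 2 + N_{k-1}^2 + N_{k-1} for k ≥ 1 (one summand per function symbol, arity giving the exponent).
N_0 = 2
N_1 = 2 + 2^2 + 2 = 8
So |H| = 8.
Each predicate of arity r yields |H|^r ground atoms (one per choice of an r-tuple from H):
  S: 8^3 = 512;  R: 8;  Q: 8
Total ground atoms: 512 + 8 + 8 = 528.

528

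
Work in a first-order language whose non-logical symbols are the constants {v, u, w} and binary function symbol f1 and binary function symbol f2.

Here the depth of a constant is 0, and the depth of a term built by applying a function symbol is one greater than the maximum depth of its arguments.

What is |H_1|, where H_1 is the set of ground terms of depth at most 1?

21

Let N_k = |{terms of depth ≤ k}|. Then N_0 = 3 and N_k = 3 + N_{k-1}^2 + N_{k-1}^2 for k ≥ 1 (one summand per function symbol, arity giving the exponent).
N_0 = 3
N_1 = 3 + 3^2 + 3^2 = 21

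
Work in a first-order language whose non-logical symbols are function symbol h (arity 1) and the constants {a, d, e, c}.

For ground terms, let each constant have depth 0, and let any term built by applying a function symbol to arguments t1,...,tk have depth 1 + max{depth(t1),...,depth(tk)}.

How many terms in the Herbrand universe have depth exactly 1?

Let N_k = |{terms of depth ≤ k}|. Then N_0 = 4 and N_k = 4 + N_{k-1} for k ≥ 1 (one summand per function symbol, arity giving the exponent).
N_0 = 4
N_1 = 4 + 4 = 8
Terms of depth exactly 1: N_1 − N_0 = 8 − 4 = 4.

4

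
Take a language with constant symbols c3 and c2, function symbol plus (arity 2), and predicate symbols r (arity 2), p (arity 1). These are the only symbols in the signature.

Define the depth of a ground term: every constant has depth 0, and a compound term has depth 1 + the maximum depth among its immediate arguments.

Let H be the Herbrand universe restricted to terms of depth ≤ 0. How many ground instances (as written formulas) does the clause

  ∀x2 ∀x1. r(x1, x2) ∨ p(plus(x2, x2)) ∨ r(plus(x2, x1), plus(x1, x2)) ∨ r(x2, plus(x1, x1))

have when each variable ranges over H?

Ground terms of depth ≤ 0:
  Count level by level. With function symbols plus/2, the terms of depth ≤ k are the 2 constants together with each function applied to depth-≤(k−1) tuples, so N_k = 2 + N_{k-1}^2.
  N_0 = 2
So there are 2 ground terms available for substitution.
There are 2 variables to instantiate (x2, x1), each occurring in at least one literal, so different choices give different ground instances.
Number of ground instances = 2^2 = 4.

4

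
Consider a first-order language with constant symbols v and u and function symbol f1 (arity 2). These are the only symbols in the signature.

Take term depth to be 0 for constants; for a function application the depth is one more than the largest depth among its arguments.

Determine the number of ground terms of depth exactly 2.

32

Count level by level. With function symbols f1/2, the terms of depth ≤ k are the 2 constants together with each function applied to depth-≤(k−1) tuples, so N_k = 2 + N_{k-1}^2.
N_0 = 2
N_1 = 2 + 2^2 = 6
N_2 = 2 + 6^2 = 38
Terms of depth exactly 2: N_2 − N_1 = 38 − 6 = 32.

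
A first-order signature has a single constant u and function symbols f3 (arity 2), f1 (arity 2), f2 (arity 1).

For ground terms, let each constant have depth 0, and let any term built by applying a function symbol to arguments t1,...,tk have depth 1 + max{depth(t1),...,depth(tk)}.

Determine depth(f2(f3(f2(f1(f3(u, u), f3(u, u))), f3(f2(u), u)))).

depth(f3(u, u)) = 1 + max(0, 0) = 1
depth(f1(f3(u, u), f3(u, u))) = 1 + max(1, 1) = 2
depth(f2(f1(f3(u, u), f3(u, u)))) = 1 + depth(f1(f3(u, u), f3(u, u))) = 1 + 2 = 3
depth(f2(u)) = 1 + depth(u) = 1 + 0 = 1
depth(f3(f2(u), u)) = 1 + max(1, 0) = 2
depth(f3(f2(f1(f3(u, u), f3(u, u))), f3(f2(u), u))) = 1 + max(3, 2) = 4
depth(f2(f3(f2(f1(f3(u, u), f3(u, u))), f3(f2(u), u)))) = 1 + depth(f3(f2(f1(f3(u, u), f3(u, u))), f3(f2(u), u))) = 1 + 4 = 5

5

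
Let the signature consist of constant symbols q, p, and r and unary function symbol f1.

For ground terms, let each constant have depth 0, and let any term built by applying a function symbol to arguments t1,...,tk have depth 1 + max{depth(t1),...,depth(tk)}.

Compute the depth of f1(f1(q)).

depth(f1(q)) = 1 + depth(q) = 1 + 0 = 1
depth(f1(f1(q))) = 1 + depth(f1(q)) = 1 + 1 = 2

2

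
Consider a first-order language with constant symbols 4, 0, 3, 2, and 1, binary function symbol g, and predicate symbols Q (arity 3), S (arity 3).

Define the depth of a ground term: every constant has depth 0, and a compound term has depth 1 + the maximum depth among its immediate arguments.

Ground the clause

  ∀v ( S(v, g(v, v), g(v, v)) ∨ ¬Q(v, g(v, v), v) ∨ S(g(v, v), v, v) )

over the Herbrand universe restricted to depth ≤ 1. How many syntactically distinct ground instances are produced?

30

Ground terms of depth ≤ 1:
  If N_k denotes the number of depth-≤k ground terms, the 5 constants give N_0 = 5, and each function symbol of arity r contributes N_{k-1}^r new terms at level k: N_k = 5 + N_{k-1}^2.
  N_0 = 5
  N_1 = 5 + 5^2 = 30
So there are 30 ground terms available for substitution.
The variable v ranges independently over the available ground terms, and distinct assignments produce distinct instances.
Number of ground instances = 30.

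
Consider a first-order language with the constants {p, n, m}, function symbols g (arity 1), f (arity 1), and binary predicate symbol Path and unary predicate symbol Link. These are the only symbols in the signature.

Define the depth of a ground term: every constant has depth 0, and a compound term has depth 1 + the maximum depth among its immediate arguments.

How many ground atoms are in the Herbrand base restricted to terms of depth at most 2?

462

First count ground terms of depth ≤ 2.
Count level by level. With function symbols g/1, f/1, the terms of depth ≤ k are the 3 constants together with each function applied to depth-≤(k−1) tuples, so N_k = 3 + N_{k-1} + N_{k-1}.
N_0 = 3
N_1 = 3 + 3 + 3 = 9
N_2 = 3 + 9 + 9 = 21
So |H| = 21.
Ground atoms are formed by filling each argument slot of a predicate with a term from H, so an r-ary predicate gives |H|^r atoms:
  Path: 21^2 = 441;  Link: 21
Total ground atoms: 441 + 21 = 462.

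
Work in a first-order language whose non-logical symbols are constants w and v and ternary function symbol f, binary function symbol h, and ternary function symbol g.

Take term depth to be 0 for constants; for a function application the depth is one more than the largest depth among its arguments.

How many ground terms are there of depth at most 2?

If N_k denotes the number of depth-≤k ground terms, the 2 constants give N_0 = 2, and each function symbol of arity r contributes N_{k-1}^r new terms at level k: N_k = 2 + N_{k-1}^3 + N_{k-1}^2 + N_{k-1}^3.
N_0 = 2
N_1 = 2 + 2^3 + 2^2 + 2^3 = 22
N_2 = 2 + 22^3 + 22^2 + 22^3 = 21782

21782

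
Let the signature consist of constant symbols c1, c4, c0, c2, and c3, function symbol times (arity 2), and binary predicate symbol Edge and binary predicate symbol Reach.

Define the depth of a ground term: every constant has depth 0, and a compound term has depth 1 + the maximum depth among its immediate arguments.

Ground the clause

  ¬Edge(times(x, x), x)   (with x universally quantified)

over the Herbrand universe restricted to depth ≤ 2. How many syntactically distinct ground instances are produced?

Ground terms of depth ≤ 2:
  Let N_k = |{terms of depth ≤ k}|. Then N_0 = 5 and N_k = 5 + N_{k-1}^2 for k ≥ 1 (one summand per function symbol, arity giving the exponent).
  N_0 = 5
  N_1 = 5 + 5^2 = 30
  N_2 = 5 + 30^2 = 905
So there are 905 ground terms available for substitution.
The variable x ranges independently over the available ground terms, and distinct assignments produce distinct instances.
Number of ground instances = 905.

905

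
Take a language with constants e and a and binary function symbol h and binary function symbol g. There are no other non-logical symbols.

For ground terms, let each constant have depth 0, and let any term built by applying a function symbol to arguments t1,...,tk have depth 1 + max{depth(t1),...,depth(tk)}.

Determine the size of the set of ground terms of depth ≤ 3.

81610

Let N_k count ground terms of depth at most k. Each non-constant term of depth ≤ k is some function symbol applied to depth-≤(k−1) arguments, giving N_k = 2 + N_{k-1}^2 + N_{k-1}^2.
N_0 = 2
N_1 = 2 + 2^2 + 2^2 = 10
N_2 = 2 + 10^2 + 10^2 = 202
N_3 = 2 + 202^2 + 202^2 = 81610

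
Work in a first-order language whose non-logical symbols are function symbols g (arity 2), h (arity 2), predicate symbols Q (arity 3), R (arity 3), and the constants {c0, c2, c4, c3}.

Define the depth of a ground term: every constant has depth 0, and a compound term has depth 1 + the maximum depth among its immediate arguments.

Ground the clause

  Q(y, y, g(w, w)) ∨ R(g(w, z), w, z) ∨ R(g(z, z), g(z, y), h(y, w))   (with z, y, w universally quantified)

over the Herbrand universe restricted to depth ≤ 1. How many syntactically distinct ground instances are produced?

46656

Ground terms of depth ≤ 1:
  If N_k denotes the number of depth-≤k ground terms, the 4 constants give N_0 = 4, and each function symbol of arity r contributes N_{k-1}^r new terms at level k: N_k = 4 + N_{k-1}^2 + N_{k-1}^2.
  N_0 = 4
  N_1 = 4 + 4^2 + 4^2 = 36
So there are 36 ground terms available for substitution.
The clause has 3 distinct variables (z, y, w), each appearing in the body. In the free term algebra distinct substitutions yield syntactically distinct ground instances.
Number of ground instances = 36^3 = 46656.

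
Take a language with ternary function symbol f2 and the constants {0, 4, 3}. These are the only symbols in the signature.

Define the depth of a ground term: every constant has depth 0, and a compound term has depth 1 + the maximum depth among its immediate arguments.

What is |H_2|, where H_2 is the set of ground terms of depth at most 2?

Let N_k = |{terms of depth ≤ k}|. Then N_0 = 3 and N_k = 3 + N_{k-1}^3 for k ≥ 1 (one summand per function symbol, arity giving the exponent).
N_0 = 3
N_1 = 3 + 3^3 = 30
N_2 = 3 + 30^3 = 27003

27003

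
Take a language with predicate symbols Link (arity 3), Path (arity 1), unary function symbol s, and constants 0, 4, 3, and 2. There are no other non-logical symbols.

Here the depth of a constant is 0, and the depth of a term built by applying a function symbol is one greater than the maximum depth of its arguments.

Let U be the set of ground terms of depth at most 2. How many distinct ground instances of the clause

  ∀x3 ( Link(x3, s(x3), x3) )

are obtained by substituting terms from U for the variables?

Ground terms of depth ≤ 2:
  Count level by level. With function symbols s/1, the terms of depth ≤ k are the 4 constants together with each function applied to depth-≤(k−1) tuples, so N_k = 4 + N_{k-1}.
  N_0 = 4
  N_1 = 4 + 4 = 8
  N_2 = 4 + 8 = 12
So there are 12 ground terms available for substitution.
There is 1 variable to instantiate (x3),  occurring in at least one literal, so different choices give different ground instances.
Number of ground instances = 12.

12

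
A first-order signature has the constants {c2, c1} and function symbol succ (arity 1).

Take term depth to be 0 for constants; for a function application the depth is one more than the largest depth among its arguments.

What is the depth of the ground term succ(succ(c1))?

depth(succ(c1)) = 1 + depth(c1) = 1 + 0 = 1
depth(succ(succ(c1))) = 1 + depth(succ(c1)) = 1 + 1 = 2

2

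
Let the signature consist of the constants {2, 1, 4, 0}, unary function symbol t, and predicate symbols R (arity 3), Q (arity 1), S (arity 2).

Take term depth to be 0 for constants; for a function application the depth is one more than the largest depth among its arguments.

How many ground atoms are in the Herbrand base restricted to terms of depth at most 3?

4368

First count ground terms of depth ≤ 3.
Let N_k count ground terms of depth at most k. Each non-constant term of depth ≤ k is some function symbol applied to depth-≤(k−1) arguments, giving N_k = 4 + N_{k-1}.
N_0 = 4
N_1 = 4 + 4 = 8
N_2 = 4 + 8 = 12
N_3 = 4 + 12 = 16
So |H| = 16.
Ground atoms are formed by filling each argument slot of a predicate with a term from H, so an r-ary predicate gives |H|^r atoms:
  R: 16^3 = 4096;  Q: 16;  S: 16^2 = 256
Total ground atoms: 4096 + 16 + 256 = 4368.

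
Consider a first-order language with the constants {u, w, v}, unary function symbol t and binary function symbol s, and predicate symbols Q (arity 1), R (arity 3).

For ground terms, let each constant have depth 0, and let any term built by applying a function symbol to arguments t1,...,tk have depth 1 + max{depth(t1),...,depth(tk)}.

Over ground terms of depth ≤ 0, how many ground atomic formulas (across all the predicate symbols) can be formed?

30

First count ground terms of depth ≤ 0.
Let N_k = |{terms of depth ≤ k}|. Then N_0 = 3 and N_k = 3 + N_{k-1} + N_{k-1}^2 for k ≥ 1 (one summand per function symbol, arity giving the exponent).
N_0 = 3
So |H| = 3.
A ground atom is a predicate applied to a tuple of terms from H, so the count is the sum over predicates of |H|^arity:
  Q: 3;  R: 3^3 = 27
Total ground atoms: 3 + 27 = 30.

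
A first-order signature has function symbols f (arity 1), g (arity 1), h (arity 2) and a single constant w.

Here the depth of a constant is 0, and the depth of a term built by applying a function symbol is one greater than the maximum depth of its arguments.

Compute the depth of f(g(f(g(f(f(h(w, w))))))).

depth(h(w, w)) = 1 + max(0, 0) = 1
depth(f(h(w, w))) = 1 + depth(h(w, w)) = 1 + 1 = 2
depth(f(f(h(w, w)))) = 1 + depth(f(h(w, w))) = 1 + 2 = 3
depth(g(f(f(h(w, w))))) = 1 + depth(f(f(h(w, w)))) = 1 + 3 = 4
depth(f(g(f(f(h(w, w)))))) = 1 + depth(g(f(f(h(w, w))))) = 1 + 4 = 5
depth(g(f(g(f(f(h(w, w))))))) = 1 + depth(f(g(f(f(h(w, w)))))) = 1 + 5 = 6
depth(f(g(f(g(f(f(h(w, w)))))))) = 1 + depth(g(f(g(f(f(h(w, w))))))) = 1 + 6 = 7

7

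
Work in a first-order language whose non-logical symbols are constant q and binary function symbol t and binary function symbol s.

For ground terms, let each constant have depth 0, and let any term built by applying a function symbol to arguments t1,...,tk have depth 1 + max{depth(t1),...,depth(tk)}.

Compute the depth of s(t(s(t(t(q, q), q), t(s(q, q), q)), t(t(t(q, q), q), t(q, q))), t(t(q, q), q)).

depth(t(q, q)) = 1 + max(0, 0) = 1
depth(t(t(q, q), q)) = 1 + max(1, 0) = 2
depth(s(q, q)) = 1 + max(0, 0) = 1
depth(t(s(q, q), q)) = 1 + max(1, 0) = 2
depth(s(t(t(q, q), q), t(s(q, q), q))) = 1 + max(2, 2) = 3
depth(t(t(t(q, q), q), t(q, q))) = 1 + max(2, 1) = 3
depth(t(s(t(t(q, q), q), t(s(q, q), q)), t(t(t(q, q), q), t(q, q)))) = 1 + max(3, 3) = 4
depth(s(t(s(t(t(q, q), q), t(s(q, q), q)), t(t(t(q, q), q), t(q, q))), t(t(q, q), q))) = 1 + max(4, 2) = 5

5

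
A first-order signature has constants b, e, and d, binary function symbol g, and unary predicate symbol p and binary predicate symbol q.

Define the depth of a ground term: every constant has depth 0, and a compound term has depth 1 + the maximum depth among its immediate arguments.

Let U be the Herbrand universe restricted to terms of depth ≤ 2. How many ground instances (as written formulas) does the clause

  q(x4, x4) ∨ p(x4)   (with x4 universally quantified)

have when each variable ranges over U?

147

Ground terms of depth ≤ 2:
  Let N_k = |{terms of depth ≤ k}|. Then N_0 = 3 and N_k = 3 + N_{k-1}^2 for k ≥ 1 (one summand per function symbol, arity giving the exponent).
  N_0 = 3
  N_1 = 3 + 3^2 = 12
  N_2 = 3 + 12^2 = 147
So there are 147 ground terms available for substitution.
The body mentions the single quantified variable x4; since ground terms form a free algebra, no two substitutions collapse to the same formula.
Number of ground instances = 147.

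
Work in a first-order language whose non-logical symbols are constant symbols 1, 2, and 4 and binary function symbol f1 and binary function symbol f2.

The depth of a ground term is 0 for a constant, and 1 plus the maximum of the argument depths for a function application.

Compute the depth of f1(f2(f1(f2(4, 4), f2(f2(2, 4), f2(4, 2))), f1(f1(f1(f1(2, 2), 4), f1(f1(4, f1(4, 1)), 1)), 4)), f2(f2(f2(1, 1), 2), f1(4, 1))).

depth(f2(4, 4)) = 1 + max(0, 0) = 1
depth(f2(2, 4)) = 1 + max(0, 0) = 1
depth(f2(4, 2)) = 1 + max(0, 0) = 1
depth(f2(f2(2, 4), f2(4, 2))) = 1 + max(1, 1) = 2
depth(f1(f2(4, 4), f2(f2(2, 4), f2(4, 2)))) = 1 + max(1, 2) = 3
depth(f1(2, 2)) = 1 + max(0, 0) = 1
depth(f1(f1(2, 2), 4)) = 1 + max(1, 0) = 2
depth(f1(4, 1)) = 1 + max(0, 0) = 1
depth(f1(4, f1(4, 1))) = 1 + max(0, 1) = 2
depth(f1(f1(4, f1(4, 1)), 1)) = 1 + max(2, 0) = 3
depth(f1(f1(f1(2, 2), 4), f1(f1(4, f1(4, 1)), 1))) = 1 + max(2, 3) = 4
depth(f1(f1(f1(f1(2, 2), 4), f1(f1(4, f1(4, 1)), 1)), 4)) = 1 + max(4, 0) = 5
depth(f2(f1(f2(4, 4), f2(f2(2, 4), f2(4, 2))), f1(f1(f1(f1(2, 2), 4), f1(f1(4, f1(4, 1)), 1)), 4))) = 1 + max(3, 5) = 6
depth(f2(1, 1)) = 1 + max(0, 0) = 1
depth(f2(f2(1, 1), 2)) = 1 + max(1, 0) = 2
depth(f2(f2(f2(1, 1), 2), f1(4, 1))) = 1 + max(2, 1) = 3
depth(f1(f2(f1(f2(4, 4), f2(f2(2, 4), f2(4, 2))), f1(f1(f1(f1(2, 2), 4), f1(f1(4, f1(4, 1)), 1)), 4)), f2(f2(f2(1, 1), 2), f1(4, 1)))) = 1 + max(6, 3) = 7

7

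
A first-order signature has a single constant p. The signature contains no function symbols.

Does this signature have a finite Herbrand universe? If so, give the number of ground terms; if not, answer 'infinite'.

1

There are no function symbols, so the only ground term is the single constant.
The Herbrand universe is {p}, finite with 1 element.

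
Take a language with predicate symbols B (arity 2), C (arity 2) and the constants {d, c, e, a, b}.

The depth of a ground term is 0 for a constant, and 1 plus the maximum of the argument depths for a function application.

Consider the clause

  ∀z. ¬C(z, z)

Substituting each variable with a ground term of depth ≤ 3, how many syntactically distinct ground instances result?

Ground terms of depth ≤ 3:
  With no function symbols every ground term is a constant, so there are exactly 5 ground terms at every depth bound.
  N_0 = 5
  N_1 = 5
  N_2 = 5
  N_3 = 5
So there are 5 ground terms available for substitution.
There is 1 variable to instantiate (z),  occurring in at least one literal, so different choices give different ground instances.
Number of ground instances = 5.

5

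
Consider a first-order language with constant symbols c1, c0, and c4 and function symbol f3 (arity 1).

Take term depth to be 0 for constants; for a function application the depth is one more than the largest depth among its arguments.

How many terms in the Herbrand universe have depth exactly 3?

3

If N_k denotes the number of depth-≤k ground terms, the 3 constants give N_0 = 3, and each function symbol of arity r contributes N_{k-1}^r new terms at level k: N_k = 3 + N_{k-1}.
N_0 = 3
N_1 = 3 + 3 = 6
N_2 = 3 + 6 = 9
N_3 = 3 + 9 = 12
Terms of depth exactly 3: N_3 − N_2 = 12 − 9 = 3.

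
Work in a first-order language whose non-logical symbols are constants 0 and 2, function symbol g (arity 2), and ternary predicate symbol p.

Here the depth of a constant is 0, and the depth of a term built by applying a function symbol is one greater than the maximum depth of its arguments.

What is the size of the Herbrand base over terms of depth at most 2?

First count ground terms of depth ≤ 2.
Write N_k for the number of ground terms of depth ≤ k. A term of depth ≤ k is either a constant or a function symbol applied to arguments of depth ≤ k−1, so N_k = 2 + N_{k-1}^2.
N_0 = 2
N_1 = 2 + 2^2 = 6
N_2 = 2 + 6^2 = 38
So |H| = 38.
For each predicate symbol, the number of ground atoms is |H| raised to its arity; summing:
  p: 38^3 = 54872
Total ground atoms: 54872.

54872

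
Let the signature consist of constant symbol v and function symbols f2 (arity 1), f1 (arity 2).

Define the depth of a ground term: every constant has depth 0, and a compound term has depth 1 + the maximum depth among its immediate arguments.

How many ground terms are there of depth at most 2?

Let N_k count ground terms of depth at most k. Each non-constant term of depth ≤ k is some function symbol applied to depth-≤(k−1) arguments, giving N_k = 1 + N_{k-1} + N_{k-1}^2.
N_0 = 1
N_1 = 1 + 1 + 1^2 = 3
N_2 = 1 + 3 + 3^2 = 13

13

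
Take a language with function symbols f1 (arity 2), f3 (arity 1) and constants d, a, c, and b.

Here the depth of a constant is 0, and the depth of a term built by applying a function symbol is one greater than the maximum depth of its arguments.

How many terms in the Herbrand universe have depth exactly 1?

Let N_k count ground terms of depth at most k. Each non-constant term of depth ≤ k is some function symbol applied to depth-≤(k−1) arguments, giving N_k = 4 + N_{k-1}^2 + N_{k-1}.
N_0 = 4
N_1 = 4 + 4^2 + 4 = 24
Terms of depth exactly 1: N_1 − N_0 = 24 − 4 = 20.

20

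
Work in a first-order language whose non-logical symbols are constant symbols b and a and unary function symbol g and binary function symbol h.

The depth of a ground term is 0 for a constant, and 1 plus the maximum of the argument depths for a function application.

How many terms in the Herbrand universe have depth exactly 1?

6

Write N_k for the number of ground terms of depth ≤ k. A term of depth ≤ k is either a constant or a function symbol applied to arguments of depth ≤ k−1, so N_k = 2 + N_{k-1} + N_{k-1}^2.
N_0 = 2
N_1 = 2 + 2 + 2^2 = 8
Terms of depth exactly 1: N_1 − N_0 = 8 − 2 = 6.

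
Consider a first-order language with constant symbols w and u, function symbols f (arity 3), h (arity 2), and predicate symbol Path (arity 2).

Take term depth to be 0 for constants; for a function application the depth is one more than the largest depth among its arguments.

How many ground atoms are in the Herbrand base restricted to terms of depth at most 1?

196

First count ground terms of depth ≤ 1.
Write N_k for the number of ground terms of depth ≤ k. A term of depth ≤ k is either a constant or a function symbol applied to arguments of depth ≤ k−1, so N_k = 2 + N_{k-1}^3 + N_{k-1}^2.
N_0 = 2
N_1 = 2 + 2^3 + 2^2 = 14
So |H| = 14.
A ground atom is a predicate applied to a tuple of terms from H, so the count is the sum over predicates of |H|^arity:
  Path: 14^2 = 196
Total ground atoms: 196.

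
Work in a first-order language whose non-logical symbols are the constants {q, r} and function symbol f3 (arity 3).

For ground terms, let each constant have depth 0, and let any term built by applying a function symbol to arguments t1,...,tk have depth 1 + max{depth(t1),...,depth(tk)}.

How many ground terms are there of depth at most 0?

2

Let N_k count ground terms of depth at most k. Each non-constant term of depth ≤ k is some function symbol applied to depth-≤(k−1) arguments, giving N_k = 2 + N_{k-1}^3.
N_0 = 2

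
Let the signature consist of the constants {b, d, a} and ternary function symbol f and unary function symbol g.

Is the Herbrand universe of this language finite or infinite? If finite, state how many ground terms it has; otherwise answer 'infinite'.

The signature has at least one function symbol (f, arity 3) and at least one constant (b).
Iterating f gives infinitely many distinct ground terms: b, f(b, b, b), f(f(b, b, b), f(b, b, b), f(b, b, b)), ...
So the Herbrand universe is infinite.

infinite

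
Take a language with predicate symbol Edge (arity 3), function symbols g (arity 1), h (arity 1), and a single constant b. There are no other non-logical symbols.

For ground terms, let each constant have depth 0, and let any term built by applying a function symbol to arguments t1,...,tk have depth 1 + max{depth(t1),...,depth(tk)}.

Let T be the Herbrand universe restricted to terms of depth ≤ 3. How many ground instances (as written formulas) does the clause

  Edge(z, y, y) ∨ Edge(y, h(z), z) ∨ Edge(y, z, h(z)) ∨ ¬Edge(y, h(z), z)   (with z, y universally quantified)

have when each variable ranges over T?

Ground terms of depth ≤ 3:
  If N_k denotes the number of depth-≤k ground terms, the 1 constant gives N_0 = 1, and each function symbol of arity r contributes N_{k-1}^r new terms at level k: N_k = 1 + N_{k-1} + N_{k-1}.
  N_0 = 1
  N_1 = 1 + 1 + 1 = 3
  N_2 = 1 + 3 + 3 = 7
  N_3 = 1 + 7 + 7 = 15
So there are 15 ground terms available for substitution.
The clause has 2 distinct variables (z, y), each appearing in the body. In the free term algebra distinct substitutions yield syntactically distinct ground instances.
Number of ground instances = 15^2 = 225.

225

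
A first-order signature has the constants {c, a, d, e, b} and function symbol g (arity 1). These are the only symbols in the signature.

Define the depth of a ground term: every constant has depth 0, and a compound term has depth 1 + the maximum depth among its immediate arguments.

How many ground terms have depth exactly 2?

5

Count level by level. With function symbols g/1, the terms of depth ≤ k are the 5 constants together with each function applied to depth-≤(k−1) tuples, so N_k = 5 + N_{k-1}.
N_0 = 5
N_1 = 5 + 5 = 10
N_2 = 5 + 10 = 15
Terms of depth exactly 2: N_2 − N_1 = 15 − 10 = 5.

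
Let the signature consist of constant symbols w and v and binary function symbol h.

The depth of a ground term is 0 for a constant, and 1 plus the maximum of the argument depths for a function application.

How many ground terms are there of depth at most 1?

6

Count level by level. With function symbols h/2, the terms of depth ≤ k are the 2 constants together with each function applied to depth-≤(k−1) tuples, so N_k = 2 + N_{k-1}^2.
N_0 = 2
N_1 = 2 + 2^2 = 6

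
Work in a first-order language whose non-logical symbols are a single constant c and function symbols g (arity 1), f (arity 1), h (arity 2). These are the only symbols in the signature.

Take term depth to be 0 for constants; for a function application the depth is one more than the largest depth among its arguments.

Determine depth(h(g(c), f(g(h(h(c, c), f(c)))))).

depth(g(c)) = 1 + depth(c) = 1 + 0 = 1
depth(h(c, c)) = 1 + max(0, 0) = 1
depth(f(c)) = 1 + depth(c) = 1 + 0 = 1
depth(h(h(c, c), f(c))) = 1 + max(1, 1) = 2
depth(g(h(h(c, c), f(c)))) = 1 + depth(h(h(c, c), f(c))) = 1 + 2 = 3
depth(f(g(h(h(c, c), f(c))))) = 1 + depth(g(h(h(c, c), f(c)))) = 1 + 3 = 4
depth(h(g(c), f(g(h(h(c, c), f(c)))))) = 1 + max(1, 4) = 5

5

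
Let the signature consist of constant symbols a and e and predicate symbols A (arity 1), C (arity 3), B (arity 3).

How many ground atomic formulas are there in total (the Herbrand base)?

With no function symbols, the Herbrand universe is just the 2 constants.
Ground atoms per predicate: A: 2, C: 2^3 = 8, B: 2^3 = 8.
Herbrand base size = 2 + 8 + 8 = 18.

18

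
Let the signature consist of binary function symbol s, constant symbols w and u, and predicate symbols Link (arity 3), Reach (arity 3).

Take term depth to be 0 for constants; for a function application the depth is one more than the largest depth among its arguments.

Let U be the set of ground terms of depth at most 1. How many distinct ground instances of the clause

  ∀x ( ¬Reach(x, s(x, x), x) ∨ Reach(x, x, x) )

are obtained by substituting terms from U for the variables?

6

Ground terms of depth ≤ 1:
  Let N_k count ground terms of depth at most k. Each non-constant term of depth ≤ k is some function symbol applied to depth-≤(k−1) arguments, giving N_k = 2 + N_{k-1}^2.
  N_0 = 2
  N_1 = 2 + 2^2 = 6
  Explicitly: w, u, s(w, w), s(w, u), s(u, w), s(u, u).
So there are 6 ground terms available for substitution.
The body mentions the single quantified variable x; since ground terms form a free algebra, no two substitutions collapse to the same formula.
Number of ground instances = 6.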